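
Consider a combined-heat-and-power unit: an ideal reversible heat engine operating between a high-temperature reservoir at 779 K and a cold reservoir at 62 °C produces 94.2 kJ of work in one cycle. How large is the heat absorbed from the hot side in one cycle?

Q_H ≈ 165 kJ

T_C = 62 °C → 62 + 273.15 = 335.15 K.
For a reversible engine, η = 1 − T_C/T_H = 1 − 335.15/779.00 = 0.5698.
Q_H = W/η = 94.2/0.5698 = 165 kJ.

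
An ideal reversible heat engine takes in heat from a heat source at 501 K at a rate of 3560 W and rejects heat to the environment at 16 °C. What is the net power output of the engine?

T_C = 16 °C → 16 + 273.15 = 289.15 K.
Since the cycle is reversible, η = 1 − T_C/T_H = 1 − 289.15/501.00 = 0.4229.
W = η·Q_H = 0.4229 × 3560 = 1510 W.

Ẇ ≈ 1510 W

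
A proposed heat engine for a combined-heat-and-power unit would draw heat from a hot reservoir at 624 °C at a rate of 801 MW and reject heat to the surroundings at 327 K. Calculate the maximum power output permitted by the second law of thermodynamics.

Ẇ_max ≈ 509 MW

T_H = 624 °C → 624 + 273.15 = 897.15 K.
The upper bound on efficiency is η_max = 1 − T_C/T_H = 1 − 327.00/897.15 = 0.6355.
W_max = η_max · Q_H = 0.6355 × 801 = 509 MW.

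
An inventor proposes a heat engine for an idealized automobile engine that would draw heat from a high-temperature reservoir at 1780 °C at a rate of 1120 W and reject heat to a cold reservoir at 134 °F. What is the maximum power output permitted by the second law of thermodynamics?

T_H = 1780 °C → 1780 + 273.15 = 2053.15 K.
T_C = 134 °F → (134 − 32) × 5/9 = 56.67 °C = 329.82 K.
By the Carnot theorem, η_max = 1 − T_C/T_H = 1 − 329.82/2053.15 = 0.8394.
W_max = η_max · Q_H = 0.8394 × 1120 = 940 W.

Ẇ_max ≈ 940 W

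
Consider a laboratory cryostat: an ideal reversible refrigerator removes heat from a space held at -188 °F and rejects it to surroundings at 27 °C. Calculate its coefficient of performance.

COP_R ≈ 1.01

T_H = 27 °C → 27 + 273.15 = 300.15 K.
T_C = -188 °F → (-188 − 32) × 5/9 = -122.22 °C = 150.93 K.
The reversible coefficient of performance is COP_R = T_C/(T_H − T_C) = 150.93/(300.15 − 150.93) = 1.01.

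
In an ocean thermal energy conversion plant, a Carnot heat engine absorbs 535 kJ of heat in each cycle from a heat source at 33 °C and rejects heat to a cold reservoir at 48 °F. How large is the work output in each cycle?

W ≈ 42.1 kJ

T_H = 33 °C → 33 + 273.15 = 306.15 K.
T_C = 48 °F → (48 − 32) × 5/9 = 8.89 °C = 282.04 K.
Carnot efficiency: η = 1 − T_C/T_H = 1 − 282.04/306.15 = 0.0788.
W = η·Q_H = 0.0788 × 535 = 42.1 kJ.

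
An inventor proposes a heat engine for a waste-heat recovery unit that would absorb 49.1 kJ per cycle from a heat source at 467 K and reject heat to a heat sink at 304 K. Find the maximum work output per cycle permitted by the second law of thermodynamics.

W_max ≈ 17.1 kJ

The upper bound on efficiency is η_max = 1 − T_C/T_H = 1 − 304.00/467.00 = 0.3490.
W_max = η_max · Q_H = 0.3490 × 49.1 = 17.1 kJ.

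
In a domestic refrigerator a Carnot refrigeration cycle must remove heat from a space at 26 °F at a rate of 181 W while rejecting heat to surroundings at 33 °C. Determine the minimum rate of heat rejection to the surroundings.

Q̇_H ≈ 205 W

T_H = 33 °C → 33 + 273.15 = 306.15 K.
T_C = 26 °F → (26 − 32) × 5/9 = -3.33 °C = 269.82 K.
For a reversible cycle Q_H/Q_C = T_H/T_C, so Q_H = Q_C·T_H/T_C = 181 × 306.15/269.82 = 205 W.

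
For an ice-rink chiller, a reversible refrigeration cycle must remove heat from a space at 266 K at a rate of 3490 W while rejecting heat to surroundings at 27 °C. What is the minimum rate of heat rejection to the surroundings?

Q̇_H ≈ 3938 W

T_H = 27 °C → 27 + 273.15 = 300.15 K.
For a reversible cycle Q_H/Q_C = T_H/T_C, so Q_H = Q_C·T_H/T_C = 3490 × 300.15/266.00 = 3938 W.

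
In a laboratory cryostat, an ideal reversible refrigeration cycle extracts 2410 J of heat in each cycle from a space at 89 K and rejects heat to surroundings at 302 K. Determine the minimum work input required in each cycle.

W_in ≈ 5770 J

COP_R = T_C/(T_H − T_C) = 89.00/213.00 = 0.4178.
W = Q_C/COP_R = 2410/0.4178 = 5770 J.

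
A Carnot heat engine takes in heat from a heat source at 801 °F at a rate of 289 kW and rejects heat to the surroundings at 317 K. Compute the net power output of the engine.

Ẇ ≈ 158.2 kW

T_H = 801 °F → (801 − 32) × 5/9 = 427.22 °C = 700.37 K.
Since the cycle is reversible, η = 1 − T_C/T_H = 1 − 317.00/700.37 = 0.5474.
W = η·Q_H = 0.5474 × 289 = 158.2 kW.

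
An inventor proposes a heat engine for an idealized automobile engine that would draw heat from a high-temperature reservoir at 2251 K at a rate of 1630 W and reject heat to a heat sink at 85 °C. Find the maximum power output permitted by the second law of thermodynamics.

Ẇ_max ≈ 1371 W

T_C = 85 °C → 85 + 273.15 = 358.15 K.
By the Carnot theorem, η_max = 1 − T_C/T_H = 1 − 358.15/2251.00 = 0.8409.
W_max = η_max · Q_H = 0.8409 × 1630 = 1371 W.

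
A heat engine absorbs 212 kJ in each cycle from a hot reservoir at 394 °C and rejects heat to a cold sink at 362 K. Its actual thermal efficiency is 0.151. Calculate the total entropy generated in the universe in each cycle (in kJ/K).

ΔS_univ ≈ 0.1794 kJ/K

T_H = 394 °C → 394 + 273.15 = 667.15 K.
W = η·Q_H = 0.151 × 212 = 32.01 kJ, so Q_C = Q_H − W = 180.0 kJ.
Entropy balance on the reservoirs: −Q_H/T_H = -0.3178 kJ/K, +Q_C/T_C = 0.4972 kJ/K.
ΔS_univ = −Q_H/T_H + Q_C/T_C = 0.1794 kJ/K (> 0, since η = 0.151 < η_Carnot = 0.457).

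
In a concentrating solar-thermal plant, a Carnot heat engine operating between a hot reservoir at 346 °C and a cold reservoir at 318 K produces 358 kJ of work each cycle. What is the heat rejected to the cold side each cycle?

T_H = 346 °C → 346 + 273.15 = 619.15 K.
η_rev = 1 − T_C/T_H = 1 − 318.00/619.15 = 0.4864.
Since Q_C/Q_H = T_C/T_H and Q_H = W/η, Q_C = W·T_C/(T_H − T_C) = 358 × 318.00/301.15 = 378.0 kJ.

Q_C ≈ 378.0 kJ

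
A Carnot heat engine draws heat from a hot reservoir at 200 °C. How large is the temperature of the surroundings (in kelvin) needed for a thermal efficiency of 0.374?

T_H = 200 °C → 200 + 273.15 = 473.15 K.
From η = 1 − T_C/T_H, T_C = T_H·(1 − η) = 473.15 × (1 − 0.374) = 296 K.

T_C ≈ 296 K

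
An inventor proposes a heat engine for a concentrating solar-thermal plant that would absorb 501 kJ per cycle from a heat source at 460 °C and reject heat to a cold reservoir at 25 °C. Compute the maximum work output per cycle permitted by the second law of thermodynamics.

W_max ≈ 297 kJ

T_H = 460 °C → 460 + 273.15 = 733.15 K.
T_C = 25 °C → 25 + 273.15 = 298.15 K.
By the Carnot theorem, η_max = 1 − T_C/T_H = 1 − 298.15/733.15 = 0.5933.
W_max = η_max · Q_H = 0.5933 × 501 = 297 kJ.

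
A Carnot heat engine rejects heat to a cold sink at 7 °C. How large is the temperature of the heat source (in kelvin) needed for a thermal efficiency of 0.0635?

T_C = 7 °C → 7 + 273.15 = 280.15 K.
From η = 1 − T_C/T_H, solving for T_H gives T_H = T_C/(1 − η) = 280.15/(1 − 0.0635) = 299 K.

T_H ≈ 299 K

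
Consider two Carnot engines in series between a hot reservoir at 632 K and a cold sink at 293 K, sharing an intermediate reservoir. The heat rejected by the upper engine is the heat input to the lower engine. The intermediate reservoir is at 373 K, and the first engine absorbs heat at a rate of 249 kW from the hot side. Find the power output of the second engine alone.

Ẇ₂ ≈ 31.5 kW

Heat entering the second stage: Q_m = Q_H·(T_m/T_H) = 249 × 373.00/632.00 = 147 kW.
Second-stage efficiency η₂ = 1 − T_C/T_m = 1 − 293.00/373.00 = 0.2145, so W₂ = η₂·Q_m = 31.5 kW.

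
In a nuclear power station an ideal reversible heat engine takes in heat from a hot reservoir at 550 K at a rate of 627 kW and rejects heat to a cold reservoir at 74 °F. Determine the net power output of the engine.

Ẇ ≈ 289 kW

T_C = 74 °F → (74 − 32) × 5/9 = 23.33 °C = 296.48 K.
The Carnot efficiency is η = 1 − T_C/T_H = 1 − 296.48/550.00 = 0.4609.
W = η·Q_H = 0.4609 × 627 = 289 kW.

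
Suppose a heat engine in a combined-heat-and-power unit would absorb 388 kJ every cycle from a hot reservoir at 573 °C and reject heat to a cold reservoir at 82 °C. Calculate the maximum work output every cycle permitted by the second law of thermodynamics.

T_H = 573 °C → 573 + 273.15 = 846.15 K.
T_C = 82 °C → 82 + 273.15 = 355.15 K.
The upper bound on efficiency is η_max = 1 − T_C/T_H = 1 − 355.15/846.15 = 0.5803.
W_max = η_max · Q_H = 0.5803 × 388 = 225.1 kJ.

W_max ≈ 225.1 kJ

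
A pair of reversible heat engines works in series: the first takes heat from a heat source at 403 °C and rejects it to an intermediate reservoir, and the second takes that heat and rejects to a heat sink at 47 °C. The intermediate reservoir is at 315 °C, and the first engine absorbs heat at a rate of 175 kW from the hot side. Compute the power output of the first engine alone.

Ẇ₁ ≈ 22.8 kW

T_H = 403 °C → 403 + 273.15 = 676.15 K.
T_C = 47 °C → 47 + 273.15 = 320.15 K.
T_m = 315 °C → 315 + 273.15 = 588.15 K.
First-stage efficiency η₁ = 1 − T_m/T_H = 1 − 588.15/676.15 = 0.1301.
W₁ = η₁·Q_H = 0.1301 × 175 = 22.8 kW.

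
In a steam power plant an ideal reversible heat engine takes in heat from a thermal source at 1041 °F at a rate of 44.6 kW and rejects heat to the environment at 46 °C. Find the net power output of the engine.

Ẇ ≈ 27.5 kW

T_H = 1041 °F → (1041 − 32) × 5/9 = 560.56 °C = 833.71 K.
T_C = 46 °C → 46 + 273.15 = 319.15 K.
η_rev = 1 − T_C/T_H = 1 − 319.15/833.71 = 0.6172.
W = η·Q_H = 0.6172 × 44.6 = 27.5 kW.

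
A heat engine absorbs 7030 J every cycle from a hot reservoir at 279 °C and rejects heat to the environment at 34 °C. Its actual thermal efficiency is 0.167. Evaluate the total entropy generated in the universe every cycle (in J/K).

T_H = 279 °C → 279 + 273.15 = 552.15 K.
T_C = 34 °C → 34 + 273.15 = 307.15 K.
W = η·Q_H = 0.167 × 7030 = 1174 J, so Q_C = Q_H − W = 5856 J.
The hot reservoir loses entropy Q_H/T_H = 7030/552.15 = 12.73 J/K; the cold reservoir gains Q_C/T_C = 5856/307.15 = 19.07 J/K.
ΔS_univ = −Q_H/T_H + Q_C/T_C = 6.33 J/K (> 0, since η = 0.167 < η_Carnot = 0.444).

ΔS_univ ≈ 6.33 J/K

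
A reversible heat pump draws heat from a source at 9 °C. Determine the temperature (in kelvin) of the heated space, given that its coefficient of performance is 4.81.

T_H ≈ 356.2 K

T_C = 9 °C → 9 + 273.15 = 282.15 K.
COP_HP = T_H/(T_H − T_C) ⇒ T_H = T_C·COP_HP/(COP_HP − 1) = 282.15 × 4.81/(4.81 − 1) = 356.2 K.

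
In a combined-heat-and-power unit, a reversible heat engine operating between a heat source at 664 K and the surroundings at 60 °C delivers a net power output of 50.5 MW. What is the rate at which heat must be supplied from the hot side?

Q̇_H ≈ 101 MW

T_C = 60 °C → 60 + 273.15 = 333.15 K.
Since the cycle is reversible, η = 1 − T_C/T_H = 1 − 333.15/664.00 = 0.4983.
Q_H = W/η = 50.5/0.4983 = 101 MW.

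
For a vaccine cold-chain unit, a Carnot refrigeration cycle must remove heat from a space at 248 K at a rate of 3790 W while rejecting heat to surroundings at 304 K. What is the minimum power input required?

Ẇ_in ≈ 856 W

For a reversible refrigerator, COP_R = T_C/(T_H − T_C) = 248.00/56.00 = 4.4286.
W = Q_C/COP_R = 3790/4.4286 = 856 W.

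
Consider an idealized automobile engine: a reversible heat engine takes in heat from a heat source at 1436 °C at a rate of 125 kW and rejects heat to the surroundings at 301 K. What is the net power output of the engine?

Ẇ ≈ 103 kW

T_H = 1436 °C → 1436 + 273.15 = 1709.15 K.
For a reversible engine, η = 1 − T_C/T_H = 1 − 301.00/1709.15 = 0.8239.
W = η·Q_H = 0.8239 × 125 = 103 kW.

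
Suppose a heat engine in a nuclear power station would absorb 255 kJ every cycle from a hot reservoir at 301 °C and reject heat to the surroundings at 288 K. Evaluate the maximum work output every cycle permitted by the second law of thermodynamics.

W_max ≈ 127 kJ

T_H = 301 °C → 301 + 273.15 = 574.15 K.
The upper bound on efficiency is η_max = 1 − T_C/T_H = 1 − 288.00/574.15 = 0.4984.
W_max = η_max · Q_H = 0.4984 × 255 = 127 kJ.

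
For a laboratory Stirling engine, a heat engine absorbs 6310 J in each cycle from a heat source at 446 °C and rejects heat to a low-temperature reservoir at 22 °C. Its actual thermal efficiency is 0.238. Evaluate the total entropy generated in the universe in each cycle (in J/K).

T_H = 446 °C → 446 + 273.15 = 719.15 K.
T_C = 22 °C → 22 + 273.15 = 295.15 K.
W = η·Q_H = 0.238 × 6310 = 1502 J, so Q_C = Q_H − W = 4808 J.
Reservoir entropy changes: ΔS_H = −Q_H/T_H = −6310/719.15 = -8.774 J/K and ΔS_C = +Q_C/T_C = 4808/295.15 = 16.29 J/K.
ΔS_univ = −Q_H/T_H + Q_C/T_C = 7.517 J/K (> 0, since η = 0.238 < η_Carnot = 0.590).

ΔS_univ ≈ 7.517 J/K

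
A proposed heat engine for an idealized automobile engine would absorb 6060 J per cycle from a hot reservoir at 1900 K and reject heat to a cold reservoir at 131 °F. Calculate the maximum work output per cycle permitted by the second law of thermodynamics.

T_C = 131 °F → (131 − 32) × 5/9 = 55.00 °C = 328.15 K.
By the Carnot theorem, η_max = 1 − T_C/T_H = 1 − 328.15/1900.00 = 0.8273.
W_max = η_max · Q_H = 0.8273 × 6060 = 5010 J.

W_max ≈ 5010 J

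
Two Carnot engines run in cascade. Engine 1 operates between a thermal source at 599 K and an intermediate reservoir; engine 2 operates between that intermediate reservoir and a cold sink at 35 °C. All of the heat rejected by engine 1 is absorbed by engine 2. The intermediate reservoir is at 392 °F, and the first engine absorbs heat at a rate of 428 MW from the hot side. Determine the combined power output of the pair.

T_C = 35 °C → 35 + 273.15 = 308.15 K.
Two reversible stages in series are equivalent to a single Carnot engine between T_H and T_C, so η_total = 1 − T_C/T_H = 1 − 308.15/599.00 = 0.4856.
W_total = η_total · Q_H = 0.4856 × 428 = 208 MW.

Ẇ_total ≈ 208 MW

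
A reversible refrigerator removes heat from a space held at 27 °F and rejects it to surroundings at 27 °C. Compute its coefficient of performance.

T_H = 27 °C → 27 + 273.15 = 300.15 K.
T_C = 27 °F → (27 − 32) × 5/9 = -2.78 °C = 270.37 K.
For a reversible refrigerator, COP_R = T_C/(T_H − T_C) = 270.37/(300.15 − 270.37) = 9.080.

COP_R ≈ 9.080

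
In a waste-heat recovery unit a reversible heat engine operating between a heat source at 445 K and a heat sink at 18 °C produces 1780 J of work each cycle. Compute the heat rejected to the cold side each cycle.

T_C = 18 °C → 18 + 273.15 = 291.15 K.
Since the cycle is reversible, η = 1 − T_C/T_H = 1 − 291.15/445.00 = 0.3457.
Since Q_C/Q_H = T_C/T_H and Q_H = W/η, Q_C = W·T_C/(T_H − T_C) = 1780 × 291.15/153.85 = 3370 J.

Q_C ≈ 3370 J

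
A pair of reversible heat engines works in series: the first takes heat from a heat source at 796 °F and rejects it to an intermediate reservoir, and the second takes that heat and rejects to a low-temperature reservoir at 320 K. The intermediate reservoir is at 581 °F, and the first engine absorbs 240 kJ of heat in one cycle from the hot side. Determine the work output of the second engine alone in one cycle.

W₂ ≈ 88.81 kJ

T_H = 796 °F → (796 − 32) × 5/9 = 424.44 °C = 697.59 K.
T_m = 581 °F → (581 − 32) × 5/9 = 305.00 °C = 578.15 K.
Heat entering the second stage: Q_m = Q_H·(T_m/T_H) = 240 × 578.15/697.59 = 198.9 kJ.
Second-stage efficiency η₂ = 1 − T_C/T_m = 1 − 320.00/578.15 = 0.4465, so W₂ = η₂·Q_m = 88.81 kJ.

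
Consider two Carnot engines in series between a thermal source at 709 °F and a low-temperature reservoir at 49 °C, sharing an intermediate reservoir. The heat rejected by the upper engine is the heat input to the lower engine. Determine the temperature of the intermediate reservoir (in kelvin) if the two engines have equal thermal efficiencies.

T_m ≈ 457.3 K

T_H = 709 °F → (709 − 32) × 5/9 = 376.11 °C = 649.26 K.
T_C = 49 °C → 49 + 273.15 = 322.15 K.
Equal efficiencies require 1 − T_m/T_H = 1 − T_C/T_m, i.e. T_m/T_H = T_C/T_m, so T_m = √(T_H·T_C) = √(649.26 × 322.15) = 457.3 K.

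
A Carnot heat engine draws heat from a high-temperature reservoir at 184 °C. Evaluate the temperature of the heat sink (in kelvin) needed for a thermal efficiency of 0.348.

T_H = 184 °C → 184 + 273.15 = 457.15 K.
From η = 1 − T_C/T_H, T_C = T_H·(1 − η) = 457.15 × (1 − 0.348) = 298 K.

T_C ≈ 298 K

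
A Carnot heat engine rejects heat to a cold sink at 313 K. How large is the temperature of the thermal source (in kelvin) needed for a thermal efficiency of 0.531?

From η = 1 − T_C/T_H, solving for T_H gives T_H = T_C/(1 − η) = 313.00/(1 − 0.531) = 667 K.

T_H ≈ 667 K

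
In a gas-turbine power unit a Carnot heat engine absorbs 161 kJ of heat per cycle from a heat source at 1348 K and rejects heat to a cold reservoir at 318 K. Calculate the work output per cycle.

W ≈ 123.0 kJ

Since the cycle is reversible, η = 1 − T_C/T_H = 1 − 318.00/1348.00 = 0.7641.
W = η·Q_H = 0.7641 × 161 = 123.0 kJ.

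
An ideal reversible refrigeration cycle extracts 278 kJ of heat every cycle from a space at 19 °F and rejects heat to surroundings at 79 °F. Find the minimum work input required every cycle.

W_in ≈ 34.85 kJ

T_H = 79 °F → (79 − 32) × 5/9 = 26.11 °C = 299.26 K.
T_C = 19 °F → (19 − 32) × 5/9 = -7.22 °C = 265.93 K.
For a reversible refrigerator, COP_R = T_C/(T_H − T_C) = 265.93/33.33 = 7.9778.
W = Q_C/COP_R = 278/7.9778 = 34.85 kJ.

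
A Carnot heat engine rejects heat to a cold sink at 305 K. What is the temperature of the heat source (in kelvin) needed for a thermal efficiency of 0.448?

T_H ≈ 552.5 K

From η = 1 − T_C/T_H, solving for T_H gives T_H = T_C/(1 − η) = 305.00/(1 − 0.448) = 552.5 K.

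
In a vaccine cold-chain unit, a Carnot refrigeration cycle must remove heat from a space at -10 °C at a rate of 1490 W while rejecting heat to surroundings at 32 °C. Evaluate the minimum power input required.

T_H = 32 °C → 32 + 273.15 = 305.15 K.
T_C = -10 °C → -10 + 273.15 = 263.15 K.
Carnot COP: COP_R = T_C/(T_H − T_C) = 263.15/42.00 = 6.2655.
W = Q_C/COP_R = 1490/6.2655 = 238 W.

Ẇ_in ≈ 238 W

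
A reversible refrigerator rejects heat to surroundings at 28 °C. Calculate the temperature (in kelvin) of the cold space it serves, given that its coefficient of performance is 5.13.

T_C ≈ 252.0 K

T_H = 28 °C → 28 + 273.15 = 301.15 K.
COP_R = T_C/(T_H − T_C) ⇒ T_C = T_H·COP_R/(1 + COP_R) = 301.15 × 5.13/(1 + 5.13) = 252.0 K.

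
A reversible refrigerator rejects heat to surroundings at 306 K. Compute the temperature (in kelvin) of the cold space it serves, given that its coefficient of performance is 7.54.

COP_R = T_C/(T_H − T_C) ⇒ T_C = T_H·COP_R/(1 + COP_R) = 306.00 × 7.54/(1 + 7.54) = 270 K.

T_C ≈ 270 K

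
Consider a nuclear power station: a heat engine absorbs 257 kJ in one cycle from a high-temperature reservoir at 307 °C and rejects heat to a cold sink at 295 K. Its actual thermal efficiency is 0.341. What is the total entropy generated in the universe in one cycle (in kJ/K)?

T_H = 307 °C → 307 + 273.15 = 580.15 K.
W = η·Q_H = 0.341 × 257 = 87.64 kJ, so Q_C = Q_H − W = 169.4 kJ.
Reservoir entropy changes: ΔS_H = −Q_H/T_H = −257/580.15 = -0.4430 kJ/K and ΔS_C = +Q_C/T_C = 169.4/295.00 = 0.5741 kJ/K.
ΔS_univ = −Q_H/T_H + Q_C/T_C = 0.131 kJ/K (> 0, since η = 0.341 < η_Carnot = 0.492).

ΔS_univ ≈ 0.131 kJ/K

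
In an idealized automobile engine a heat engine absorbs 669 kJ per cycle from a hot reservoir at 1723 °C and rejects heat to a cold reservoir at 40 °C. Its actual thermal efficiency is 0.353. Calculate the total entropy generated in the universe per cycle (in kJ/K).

ΔS_univ ≈ 1.05 kJ/K

T_H = 1723 °C → 1723 + 273.15 = 1996.15 K.
T_C = 40 °C → 40 + 273.15 = 313.15 K.
W = η·Q_H = 0.353 × 669 = 236.2 kJ, so Q_C = Q_H − W = 432.8 kJ.
Reservoir entropy changes: ΔS_H = −Q_H/T_H = −669/1996.15 = -0.3351 kJ/K and ΔS_C = +Q_C/T_C = 432.8/313.15 = 1.382 kJ/K.
ΔS_univ = −Q_H/T_H + Q_C/T_C = 1.05 kJ/K (> 0, since η = 0.353 < η_Carnot = 0.843).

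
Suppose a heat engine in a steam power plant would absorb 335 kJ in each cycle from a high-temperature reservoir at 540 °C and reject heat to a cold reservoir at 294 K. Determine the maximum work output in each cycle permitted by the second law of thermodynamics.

T_H = 540 °C → 540 + 273.15 = 813.15 K.
No engine can exceed the Carnot limit: η_max = 1 − T_C/T_H = 1 − 294.00/813.15 = 0.6384.
W_max = η_max · Q_H = 0.6384 × 335 = 213.9 kJ.

W_max ≈ 213.9 kJ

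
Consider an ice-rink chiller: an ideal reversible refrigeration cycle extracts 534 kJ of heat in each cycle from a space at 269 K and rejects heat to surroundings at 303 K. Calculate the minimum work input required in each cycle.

Carnot COP: COP_R = T_C/(T_H − T_C) = 269.00/34.00 = 7.9118.
W = Q_C/COP_R = 534/7.9118 = 67.5 kJ.

W_in ≈ 67.5 kJ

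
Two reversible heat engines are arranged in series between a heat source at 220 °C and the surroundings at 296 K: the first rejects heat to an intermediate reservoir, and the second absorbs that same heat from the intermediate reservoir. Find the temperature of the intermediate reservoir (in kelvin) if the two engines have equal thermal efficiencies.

T_H = 220 °C → 220 + 273.15 = 493.15 K.
Equal efficiencies require 1 − T_m/T_H = 1 − T_C/T_m, i.e. T_m/T_H = T_C/T_m, so T_m = √(T_H·T_C) = √(493.15 × 296.00) = 382 K.

T_m ≈ 382 K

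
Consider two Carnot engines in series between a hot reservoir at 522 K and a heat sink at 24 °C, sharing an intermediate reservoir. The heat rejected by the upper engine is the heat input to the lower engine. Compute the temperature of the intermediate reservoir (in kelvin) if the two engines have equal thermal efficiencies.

T_m ≈ 393.8 K

T_C = 24 °C → 24 + 273.15 = 297.15 K.
Equal efficiencies require 1 − T_m/T_H = 1 − T_C/T_m, i.e. T_m/T_H = T_C/T_m, so T_m = √(T_H·T_C) = √(522.00 × 297.15) = 393.8 K.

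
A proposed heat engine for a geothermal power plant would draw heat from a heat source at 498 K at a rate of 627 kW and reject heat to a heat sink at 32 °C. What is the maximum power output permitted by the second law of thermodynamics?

T_C = 32 °C → 32 + 273.15 = 305.15 K.
By the Carnot theorem, η_max = 1 − T_C/T_H = 1 − 305.15/498.00 = 0.3872.
W_max = η_max · Q_H = 0.3872 × 627 = 242.8 kW.

Ẇ_max ≈ 242.8 kW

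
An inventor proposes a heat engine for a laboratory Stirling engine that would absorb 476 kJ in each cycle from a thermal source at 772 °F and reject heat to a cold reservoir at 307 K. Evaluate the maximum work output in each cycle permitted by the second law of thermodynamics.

W_max ≈ 262 kJ

T_H = 772 °F → (772 − 32) × 5/9 = 411.11 °C = 684.26 K.
The second-law ceiling is the Carnot efficiency, η_max = 1 − T_C/T_H = 1 − 307.00/684.26 = 0.5513.
W_max = η_max · Q_H = 0.5513 × 476 = 262 kJ.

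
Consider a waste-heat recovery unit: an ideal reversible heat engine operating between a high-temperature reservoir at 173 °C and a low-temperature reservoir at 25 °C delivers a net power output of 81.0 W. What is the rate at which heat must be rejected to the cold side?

T_H = 173 °C → 173 + 273.15 = 446.15 K.
T_C = 25 °C → 25 + 273.15 = 298.15 K.
Carnot efficiency: η = 1 − T_C/T_H = 1 − 298.15/446.15 = 0.3317.
Since Q_C/Q_H = T_C/T_H and Q_H = W/η, Q_C = W·T_C/(T_H − T_C) = 81.0 × 298.15/148.00 = 163.2 W.

Q̇_C ≈ 163.2 W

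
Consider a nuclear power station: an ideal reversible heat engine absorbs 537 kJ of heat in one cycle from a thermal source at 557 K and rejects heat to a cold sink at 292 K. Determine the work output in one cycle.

W ≈ 255 kJ

For a reversible engine, η = 1 − T_C/T_H = 1 − 292.00/557.00 = 0.4758.
W = η·Q_H = 0.4758 × 537 = 255 kJ.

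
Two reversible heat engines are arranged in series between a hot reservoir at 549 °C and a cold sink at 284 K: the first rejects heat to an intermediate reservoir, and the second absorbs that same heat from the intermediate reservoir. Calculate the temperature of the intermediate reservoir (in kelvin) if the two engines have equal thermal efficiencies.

T_m ≈ 483.2 K

T_H = 549 °C → 549 + 273.15 = 822.15 K.
Equal efficiencies require 1 − T_m/T_H = 1 − T_C/T_m, i.e. T_m/T_H = T_C/T_m, so T_m = √(T_H·T_C) = √(822.15 × 284.00) = 483.2 K.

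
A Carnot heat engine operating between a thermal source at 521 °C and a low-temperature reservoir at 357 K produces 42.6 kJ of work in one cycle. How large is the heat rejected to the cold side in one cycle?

T_H = 521 °C → 521 + 273.15 = 794.15 K.
η_rev = 1 − T_C/T_H = 1 − 357.00/794.15 = 0.5505.
Since Q_C/Q_H = T_C/T_H and Q_H = W/η, Q_C = W·T_C/(T_H − T_C) = 42.6 × 357.00/437.15 = 34.8 kJ.

Q_C ≈ 34.8 kJ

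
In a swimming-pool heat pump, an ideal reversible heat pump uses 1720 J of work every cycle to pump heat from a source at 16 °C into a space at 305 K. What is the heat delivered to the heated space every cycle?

Q_H ≈ 33100 J

T_C = 16 °C → 16 + 273.15 = 289.15 K.
The Carnot heat-pump COP is COP_HP = T_H/(T_H − T_C) = 305.00/15.85 = 19.2429.
Q_H = COP_HP · W = 19.2429 × 1720 = 33100 J.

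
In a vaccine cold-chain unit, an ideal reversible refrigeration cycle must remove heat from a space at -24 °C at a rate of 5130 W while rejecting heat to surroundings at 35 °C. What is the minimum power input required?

T_H = 35 °C → 35 + 273.15 = 308.15 K.
T_C = -24 °C → -24 + 273.15 = 249.15 K.
Carnot COP: COP_R = T_C/(T_H − T_C) = 249.15/59.00 = 4.2229.
W = Q_C/COP_R = 5130/4.2229 = 1210 W.

Ẇ_in ≈ 1210 W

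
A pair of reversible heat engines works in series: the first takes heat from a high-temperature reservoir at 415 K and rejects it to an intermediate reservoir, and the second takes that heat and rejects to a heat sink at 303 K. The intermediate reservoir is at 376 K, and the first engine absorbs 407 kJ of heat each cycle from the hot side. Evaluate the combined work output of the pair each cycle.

Two reversible stages in series are equivalent to a single Carnot engine between T_H and T_C, so η_total = 1 − T_C/T_H = 1 − 303.00/415.00 = 0.2699.
W_total = η_total · Q_H = 0.2699 × 407 = 110 kJ.

W_total ≈ 110 kJ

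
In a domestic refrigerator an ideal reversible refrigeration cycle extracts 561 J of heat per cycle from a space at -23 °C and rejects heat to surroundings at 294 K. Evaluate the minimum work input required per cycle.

W_in ≈ 98.34 J

T_C = -23 °C → -23 + 273.15 = 250.15 K.
The reversible coefficient of performance is COP_R = T_C/(T_H − T_C) = 250.15/43.85 = 5.7047.
W = Q_C/COP_R = 561/5.7047 = 98.34 J.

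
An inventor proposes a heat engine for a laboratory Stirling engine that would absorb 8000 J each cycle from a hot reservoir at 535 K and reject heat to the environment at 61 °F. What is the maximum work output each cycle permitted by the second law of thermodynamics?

T_C = 61 °F → (61 − 32) × 5/9 = 16.11 °C = 289.26 K.
No engine can exceed the Carnot limit: η_max = 1 − T_C/T_H = 1 − 289.26/535.00 = 0.4593.
W_max = η_max · Q_H = 0.4593 × 8000 = 3670 J.

W_max ≈ 3670 J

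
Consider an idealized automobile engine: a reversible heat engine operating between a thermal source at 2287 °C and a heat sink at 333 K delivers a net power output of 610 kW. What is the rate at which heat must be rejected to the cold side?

Q̇_C ≈ 91.21 kW

T_H = 2287 °C → 2287 + 273.15 = 2560.15 K.
Carnot efficiency: η = 1 − T_C/T_H = 1 − 333.00/2560.15 = 0.8699.
Since Q_C/Q_H = T_C/T_H and Q_H = W/η, Q_C = W·T_C/(T_H − T_C) = 610 × 333.00/2227.15 = 91.21 kW.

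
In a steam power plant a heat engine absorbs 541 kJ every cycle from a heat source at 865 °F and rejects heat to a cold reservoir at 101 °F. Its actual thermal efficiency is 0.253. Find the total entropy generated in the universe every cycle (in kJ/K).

T_H = 865 °F → (865 − 32) × 5/9 = 462.78 °C = 735.93 K.
T_C = 101 °F → (101 − 32) × 5/9 = 38.33 °C = 311.48 K.
W = η·Q_H = 0.253 × 541 = 136.9 kJ, so Q_C = Q_H − W = 404.1 kJ.
Entropy balance on the reservoirs: −Q_H/T_H = -0.7351 kJ/K, +Q_C/T_C = 1.297 kJ/K.
ΔS_univ = −Q_H/T_H + Q_C/T_C = 0.562 kJ/K (> 0, since η = 0.253 < η_Carnot = 0.577).

ΔS_univ ≈ 0.562 kJ/K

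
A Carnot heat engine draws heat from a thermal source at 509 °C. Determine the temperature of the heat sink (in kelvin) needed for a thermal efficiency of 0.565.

T_H = 509 °C → 509 + 273.15 = 782.15 K.
From η = 1 − T_C/T_H, T_C = T_H·(1 − η) = 782.15 × (1 − 0.565) = 340 K.

T_C ≈ 340 K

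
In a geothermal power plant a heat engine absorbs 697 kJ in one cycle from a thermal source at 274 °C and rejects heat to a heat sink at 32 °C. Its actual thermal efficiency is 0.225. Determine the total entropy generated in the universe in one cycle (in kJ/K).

T_H = 274 °C → 274 + 273.15 = 547.15 K.
T_C = 32 °C → 32 + 273.15 = 305.15 K.
W = η·Q_H = 0.225 × 697 = 156.8 kJ, so Q_C = Q_H − W = 540.2 kJ.
Entropy balance on the reservoirs: −Q_H/T_H = -1.274 kJ/K, +Q_C/T_C = 1.770 kJ/K.
ΔS_univ = −Q_H/T_H + Q_C/T_C = 0.4963 kJ/K (> 0, since η = 0.225 < η_Carnot = 0.442).

ΔS_univ ≈ 0.4963 kJ/K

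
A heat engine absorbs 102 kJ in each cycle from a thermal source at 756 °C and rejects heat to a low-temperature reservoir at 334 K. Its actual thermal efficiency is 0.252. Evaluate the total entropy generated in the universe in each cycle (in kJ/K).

ΔS_univ ≈ 0.1293 kJ/K

T_H = 756 °C → 756 + 273.15 = 1029.15 K.
W = η·Q_H = 0.252 × 102 = 25.70 kJ, so Q_C = Q_H − W = 76.30 kJ.
The hot reservoir loses entropy Q_H/T_H = 102/1029.15 = 0.09911 kJ/K; the cold reservoir gains Q_C/T_C = 76.30/334.00 = 0.2284 kJ/K.
ΔS_univ = −Q_H/T_H + Q_C/T_C = 0.1293 kJ/K (> 0, since η = 0.252 < η_Carnot = 0.675).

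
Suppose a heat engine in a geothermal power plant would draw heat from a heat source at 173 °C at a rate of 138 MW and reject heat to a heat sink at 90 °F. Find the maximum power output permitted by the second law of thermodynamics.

T_H = 173 °C → 173 + 273.15 = 446.15 K.
T_C = 90 °F → (90 − 32) × 5/9 = 32.22 °C = 305.37 K.
The second-law ceiling is the Carnot efficiency, η_max = 1 − T_C/T_H = 1 − 305.37/446.15 = 0.3155.
W_max = η_max · Q_H = 0.3155 × 138 = 43.54 MW.

Ẇ_max ≈ 43.54 MW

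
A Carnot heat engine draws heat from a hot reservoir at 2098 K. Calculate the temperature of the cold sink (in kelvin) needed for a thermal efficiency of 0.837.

From η = 1 − T_C/T_H, T_C = T_H·(1 − η) = 2098.00 × (1 − 0.837) = 342 K.

T_C ≈ 342 K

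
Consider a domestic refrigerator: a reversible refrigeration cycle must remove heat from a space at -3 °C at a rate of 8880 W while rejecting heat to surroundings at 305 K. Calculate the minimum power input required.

T_C = -3 °C → -3 + 273.15 = 270.15 K.
The reversible coefficient of performance is COP_R = T_C/(T_H − T_C) = 270.15/34.85 = 7.7518.
W = Q_C/COP_R = 8880/7.7518 = 1146 W.

Ẇ_in ≈ 1146 W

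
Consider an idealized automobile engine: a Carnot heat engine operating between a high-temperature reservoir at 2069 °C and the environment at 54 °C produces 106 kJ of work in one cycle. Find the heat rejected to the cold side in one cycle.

Q_C ≈ 17.2 kJ

T_H = 2069 °C → 2069 + 273.15 = 2342.15 K.
T_C = 54 °C → 54 + 273.15 = 327.15 K.
The Carnot efficiency is η = 1 − T_C/T_H = 1 − 327.15/2342.15 = 0.8603.
Since Q_C/Q_H = T_C/T_H and Q_H = W/η, Q_C = W·T_C/(T_H − T_C) = 106 × 327.15/2015.00 = 17.2 kJ.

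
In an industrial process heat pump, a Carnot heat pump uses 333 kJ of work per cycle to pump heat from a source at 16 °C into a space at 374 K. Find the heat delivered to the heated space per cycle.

Q_H ≈ 1470 kJ

T_C = 16 °C → 16 + 273.15 = 289.15 K.
Reversible heating COP: COP_HP = T_H/(T_H − T_C) = 374.00/84.85 = 4.4078.
Q_H = COP_HP · W = 4.4078 × 333 = 1470 kJ.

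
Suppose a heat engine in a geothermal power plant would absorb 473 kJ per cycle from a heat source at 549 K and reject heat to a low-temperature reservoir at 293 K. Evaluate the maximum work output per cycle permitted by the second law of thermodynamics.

W_max ≈ 221 kJ

By the Carnot theorem, η_max = 1 − T_C/T_H = 1 − 293.00/549.00 = 0.4663.
W_max = η_max · Q_H = 0.4663 × 473 = 221 kJ.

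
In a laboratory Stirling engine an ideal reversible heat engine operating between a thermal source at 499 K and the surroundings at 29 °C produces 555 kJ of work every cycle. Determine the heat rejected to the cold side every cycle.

Q_C ≈ 852 kJ

T_C = 29 °C → 29 + 273.15 = 302.15 K.
For a reversible engine, η = 1 − T_C/T_H = 1 − 302.15/499.00 = 0.3945.
Since Q_C/Q_H = T_C/T_H and Q_H = W/η, Q_C = W·T_C/(T_H − T_C) = 555 × 302.15/196.85 = 852 kJ.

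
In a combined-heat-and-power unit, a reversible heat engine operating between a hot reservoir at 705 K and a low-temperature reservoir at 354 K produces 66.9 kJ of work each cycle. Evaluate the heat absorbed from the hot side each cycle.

Since the cycle is reversible, η = 1 − T_C/T_H = 1 − 354.00/705.00 = 0.4979.
Q_H = W/η = 66.9/0.4979 = 134 kJ.

Q_H ≈ 134 kJ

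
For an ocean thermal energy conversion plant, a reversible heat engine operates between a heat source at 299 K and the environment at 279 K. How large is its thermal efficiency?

η ≈ 0.06689

Since the cycle is reversible, η = 1 − T_C/T_H = 1 − 279.00/299.00 = 0.06689.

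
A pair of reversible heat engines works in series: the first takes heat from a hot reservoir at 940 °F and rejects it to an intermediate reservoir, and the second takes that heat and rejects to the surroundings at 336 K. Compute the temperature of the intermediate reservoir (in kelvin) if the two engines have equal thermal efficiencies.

T_H = 940 °F → (940 − 32) × 5/9 = 504.44 °C = 777.59 K.
Equal efficiencies require 1 − T_m/T_H = 1 − T_C/T_m, i.e. T_m/T_H = T_C/T_m, so T_m = √(T_H·T_C) = √(777.59 × 336.00) = 511 K.

T_m ≈ 511 K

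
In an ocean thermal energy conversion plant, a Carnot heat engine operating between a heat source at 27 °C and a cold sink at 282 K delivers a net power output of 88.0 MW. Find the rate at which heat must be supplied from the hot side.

T_H = 27 °C → 27 + 273.15 = 300.15 K.
For a reversible engine, η = 1 − T_C/T_H = 1 − 282.00/300.15 = 0.0605.
Q_H = W/η = 88.0/0.0605 = 1455 MW.

Q̇_H ≈ 1455 MW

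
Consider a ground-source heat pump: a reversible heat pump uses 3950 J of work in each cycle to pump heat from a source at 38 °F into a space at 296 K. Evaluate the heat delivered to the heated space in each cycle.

T_C = 38 °F → (38 − 32) × 5/9 = 3.33 °C = 276.48 K.
The Carnot heat-pump COP is COP_HP = T_H/(T_H − T_C) = 296.00/19.52 = 15.1665.
Q_H = COP_HP · W = 15.1665 × 3950 = 59900 J.

Q_H ≈ 59900 J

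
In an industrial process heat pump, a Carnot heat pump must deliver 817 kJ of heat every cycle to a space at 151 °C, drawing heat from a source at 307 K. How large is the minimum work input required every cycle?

T_H = 151 °C → 151 + 273.15 = 424.15 K.
Reversible heating COP: COP_HP = T_H/(T_H − T_C) = 424.15/117.15 = 3.6206.
W = Q_H/COP_HP = 817/3.6206 = 226 kJ.

W_in ≈ 226 kJ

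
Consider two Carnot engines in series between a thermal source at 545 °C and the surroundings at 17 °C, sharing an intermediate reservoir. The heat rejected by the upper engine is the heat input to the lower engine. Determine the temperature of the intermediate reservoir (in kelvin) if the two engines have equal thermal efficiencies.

T_H = 545 °C → 545 + 273.15 = 818.15 K.
T_C = 17 °C → 17 + 273.15 = 290.15 K.
Equal efficiencies require 1 − T_m/T_H = 1 − T_C/T_m, i.e. T_m/T_H = T_C/T_m, so T_m = √(T_H·T_C) = √(818.15 × 290.15) = 487 K.

T_m ≈ 487 K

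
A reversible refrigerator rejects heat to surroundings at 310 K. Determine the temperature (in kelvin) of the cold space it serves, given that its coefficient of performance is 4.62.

COP_R = T_C/(T_H − T_C) ⇒ T_C = T_H·COP_R/(1 + COP_R) = 310.00 × 4.62/(1 + 4.62) = 254.8 K.

T_C ≈ 254.8 K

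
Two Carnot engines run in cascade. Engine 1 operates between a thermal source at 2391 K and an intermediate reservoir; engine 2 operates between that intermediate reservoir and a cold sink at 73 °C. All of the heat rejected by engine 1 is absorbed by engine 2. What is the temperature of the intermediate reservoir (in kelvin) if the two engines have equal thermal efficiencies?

T_C = 73 °C → 73 + 273.15 = 346.15 K.
Equal efficiencies require 1 − T_m/T_H = 1 − T_C/T_m, i.e. T_m/T_H = T_C/T_m, so T_m = √(T_H·T_C) = √(2391.00 × 346.15) = 909.7 K.

T_m ≈ 909.7 K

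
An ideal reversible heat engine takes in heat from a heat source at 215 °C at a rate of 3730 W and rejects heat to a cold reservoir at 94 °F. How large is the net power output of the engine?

T_H = 215 °C → 215 + 273.15 = 488.15 K.
T_C = 94 °F → (94 − 32) × 5/9 = 34.44 °C = 307.59 K.
Carnot efficiency: η = 1 − T_C/T_H = 1 − 307.59/488.15 = 0.3699.
W = η·Q_H = 0.3699 × 3730 = 1380 W.

Ẇ ≈ 1380 W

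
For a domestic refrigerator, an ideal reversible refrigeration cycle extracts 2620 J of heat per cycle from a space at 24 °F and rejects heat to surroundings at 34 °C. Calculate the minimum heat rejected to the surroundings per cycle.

Q_H ≈ 2990 J

T_H = 34 °C → 34 + 273.15 = 307.15 K.
T_C = 24 °F → (24 − 32) × 5/9 = -4.44 °C = 268.71 K.
For a reversible cycle Q_H/Q_C = T_H/T_C, so Q_H = Q_C·T_H/T_C = 2620 × 307.15/268.71 = 2990 J.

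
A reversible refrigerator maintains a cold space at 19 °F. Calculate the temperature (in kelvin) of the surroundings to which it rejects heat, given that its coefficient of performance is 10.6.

T_H ≈ 291 K

T_C = 19 °F → (19 − 32) × 5/9 = -7.22 °C = 265.93 K.
COP_R = T_C/(T_H − T_C) ⇒ T_H = T_C·(1 + 1/COP_R) = 265.93 × (1 + 1/10.6) = 291 K.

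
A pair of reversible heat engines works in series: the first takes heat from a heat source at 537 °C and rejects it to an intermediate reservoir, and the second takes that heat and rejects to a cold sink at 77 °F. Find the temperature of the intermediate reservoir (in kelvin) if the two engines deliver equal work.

T_H = 537 °C → 537 + 273.15 = 810.15 K.
T_C = 77 °F → (77 − 32) × 5/9 = 25.00 °C = 298.15 K.
For reversible stages Q_m = Q_H·(T_m/T_H). Setting W₁ = Q_H(1 − T_m/T_H) equal to W₂ = Q_m(1 − T_C/T_m) = Q_H·(T_m − T_C)/T_H gives T_H − T_m = T_m − T_C, so T_m = (T_H + T_C)/2 = (810.15 + 298.15)/2 = 554.1 K.

T_m ≈ 554.1 K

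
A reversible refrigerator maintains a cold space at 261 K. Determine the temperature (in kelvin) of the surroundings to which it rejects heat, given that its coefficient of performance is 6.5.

COP_R = T_C/(T_H − T_C) ⇒ T_H = T_C·(1 + 1/COP_R) = 261.00 × (1 + 1/6.5) = 301 K.

T_H ≈ 301 K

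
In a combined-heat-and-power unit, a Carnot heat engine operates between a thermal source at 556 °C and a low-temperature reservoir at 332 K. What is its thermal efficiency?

η ≈ 0.600

T_H = 556 °C → 556 + 273.15 = 829.15 K.
Since the cycle is reversible, η = 1 − T_C/T_H = 1 − 332.00/829.15 = 0.600.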